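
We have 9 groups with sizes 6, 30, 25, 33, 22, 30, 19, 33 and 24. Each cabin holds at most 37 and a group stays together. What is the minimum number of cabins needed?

8

Total = 33 + 33 + 30 + 30 + 25 + 24 + 22 + 19 + 6 = 222.
Lower bound: ⌈222/37⌉ = 6 cabins.
Also, 8 groups each exceed 37/2, and no two of those can share a cabin, so at least 8 cabins are needed.
A packing using 8 cabins:
  cabin 1: 33 = 33
  cabin 2: 33 = 33
  cabin 3: 30 + 6 = 36
  cabin 4: 30 = 30
  cabin 5: 25 = 25
  cabin 6: 24 = 24
  cabin 7: 22 = 22
  cabin 8: 19 = 19
This matches the lower bound, so 8 is optimal.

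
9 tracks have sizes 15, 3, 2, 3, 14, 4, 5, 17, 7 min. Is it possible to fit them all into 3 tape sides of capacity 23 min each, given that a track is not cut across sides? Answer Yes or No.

Total = 70 min; ⌈70/23⌉ = 4.
At least 4 tape sides are required, but only 3 are allowed.

No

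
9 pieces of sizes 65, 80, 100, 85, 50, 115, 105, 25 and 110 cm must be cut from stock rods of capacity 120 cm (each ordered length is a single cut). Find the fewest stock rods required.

7

Total = 115 + 110 + 105 + 100 + 85 + 80 + 65 + 50 + 25 = 735 cm.
Lower bound: ⌈735/120⌉ = 7 stock rods.
A packing using 7 stock rods:
  stock rod 1: 115 = 115
  stock rod 2: 110 = 110
  stock rod 3: 105 = 105
  stock rod 4: 100 = 100
  stock rod 5: 85 + 25 = 110
  stock rod 6: 80 = 80
  stock rod 7: 65 + 50 = 115
This matches the lower bound, so 7 is optimal.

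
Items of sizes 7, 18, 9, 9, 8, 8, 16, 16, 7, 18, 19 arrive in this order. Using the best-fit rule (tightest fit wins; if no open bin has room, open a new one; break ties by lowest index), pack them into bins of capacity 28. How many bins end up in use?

6

  7 → bin 1 (new)  [load 7/28]
  18 → bin 1  [load 25/28]
  9 → bin 2 (new)  [load 9/28]
  9 → bin 2  [load 18/28]
  8 → bin 2  [load 26/28]
  8 → bin 3 (new)  [load 8/28]
  16 → bin 3  [load 24/28]
  16 → bin 4 (new)  [load 16/28]
  7 → bin 4  [load 23/28]
  18 → bin 5 (new)  [load 18/28]
  19 → bin 6 (new)  [load 19/28]
6 bins opened.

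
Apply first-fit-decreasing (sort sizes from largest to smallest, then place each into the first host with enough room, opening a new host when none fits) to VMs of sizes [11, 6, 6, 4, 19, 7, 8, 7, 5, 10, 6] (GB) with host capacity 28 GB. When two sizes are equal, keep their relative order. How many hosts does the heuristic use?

4

Sorted descending: 19, 11, 10, 8, 7, 7, 6, 6, 6, 5, 4.
  19 → host 1 (new)  [load 19/28]
  11 → host 2 (new)  [load 11/28]
  10 → host 2  [load 21/28]
  8 → host 1  [load 27/28]
  7 → host 2  [load 28/28]
  7 → host 3 (new)  [load 7/28]
  6 → host 3  [load 13/28]
  6 → host 3  [load 19/28]
  6 → host 3  [load 25/28]
  5 → host 4 (new)  [load 5/28]
  4 → host 4  [load 9/28]
4 hosts opened.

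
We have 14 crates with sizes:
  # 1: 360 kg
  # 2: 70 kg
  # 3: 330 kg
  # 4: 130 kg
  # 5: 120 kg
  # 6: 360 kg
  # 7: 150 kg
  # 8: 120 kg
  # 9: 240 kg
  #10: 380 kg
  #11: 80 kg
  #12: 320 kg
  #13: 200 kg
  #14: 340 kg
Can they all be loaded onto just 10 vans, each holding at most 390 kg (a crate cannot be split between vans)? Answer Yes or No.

A valid assignment using 9 vans:
  van 1: 380 = 380
  van 2: 360 = 360
  van 3: 360 = 360
  van 4: 340 = 340
  van 5: 330 = 330
  van 6: 320 + 70 = 390
  van 7: 240 + 150 = 390
  van 8: 200 + 130 = 330
  van 9: 120 + 120 + 80 = 320
That uses only 9 ≤ 10, so 10 vans are enough.

Yes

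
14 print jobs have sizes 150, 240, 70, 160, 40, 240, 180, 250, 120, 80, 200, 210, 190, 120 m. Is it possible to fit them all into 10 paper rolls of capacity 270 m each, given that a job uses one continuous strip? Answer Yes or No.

A valid assignment using 10 paper rolls:
  roll 1: 250 = 250
  roll 2: 240 = 240
  roll 3: 240 = 240
  roll 4: 210 + 40 = 250
  roll 5: 200 + 70 = 270
  roll 6: 190 + 80 = 270
  roll 7: 180 = 180
  roll 8: 160 = 160
  roll 9: 150 + 120 = 270
  roll 10: 120 = 120
Every load is within 270 m, so 10 paper rolls suffice.

Yes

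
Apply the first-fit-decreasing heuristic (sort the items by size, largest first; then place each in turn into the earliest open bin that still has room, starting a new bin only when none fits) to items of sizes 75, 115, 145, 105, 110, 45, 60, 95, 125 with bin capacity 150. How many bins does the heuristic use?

Sorted descending: 145, 125, 115, 110, 105, 95, 75, 60, 45.
  145 → bin 1 (new)  [load 145/150]
  125 → bin 2 (new)  [load 125/150]
  115 → bin 3 (new)  [load 115/150]
  110 → bin 4 (new)  [load 110/150]
  105 → bin 5 (new)  [load 105/150]
  95 → bin 6 (new)  [load 95/150]
  75 → bin 7 (new)  [load 75/150]
  60 → bin 7  [load 135/150]
  45 → bin 5  [load 150/150]
7 bins opened.

7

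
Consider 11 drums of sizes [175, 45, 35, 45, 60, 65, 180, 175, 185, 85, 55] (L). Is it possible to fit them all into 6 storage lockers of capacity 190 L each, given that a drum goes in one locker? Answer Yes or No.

No

Total = 1105 L; ⌈1105/190⌉ = 6.
The bound of 6 does not rule out 6, but exhaustive search shows no assignment into 6 storage lockers of capacity 190 L exists — the minimum is 7.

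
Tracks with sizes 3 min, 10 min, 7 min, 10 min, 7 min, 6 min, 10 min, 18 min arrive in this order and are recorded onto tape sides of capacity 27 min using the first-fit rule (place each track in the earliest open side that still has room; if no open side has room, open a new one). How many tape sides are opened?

  3 → side 1 (new)  [load 3/27]
  10 → side 1  [load 13/27]
  7 → side 1  [load 20/27]
  10 → side 2 (new)  [load 10/27]
  7 → side 1  [load 27/27]
  6 → side 2  [load 16/27]
  10 → side 2  [load 26/27]
  18 → side 3 (new)  [load 18/27]
3 tape sides opened.

3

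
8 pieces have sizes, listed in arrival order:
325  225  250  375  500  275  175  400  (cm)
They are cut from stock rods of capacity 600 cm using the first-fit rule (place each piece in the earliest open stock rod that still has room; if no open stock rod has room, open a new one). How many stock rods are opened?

  325 → stock rod 1 (new)  [load 325/600]
  225 → stock rod 1  [load 550/600]
  250 → stock rod 2 (new)  [load 250/600]
  375 → stock rod 3 (new)  [load 375/600]
  500 → stock rod 4 (new)  [load 500/600]
  275 → stock rod 2  [load 525/600]
  175 → stock rod 3  [load 550/600]
  400 → stock rod 5 (new)  [load 400/600]
5 stock rods opened.

5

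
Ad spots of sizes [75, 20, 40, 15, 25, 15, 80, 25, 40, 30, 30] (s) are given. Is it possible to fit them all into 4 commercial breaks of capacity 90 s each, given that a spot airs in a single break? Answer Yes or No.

No

Total = 395 s; ⌈395/90⌉ = 5.
At least 5 commercial breaks are required, but only 4 are allowed.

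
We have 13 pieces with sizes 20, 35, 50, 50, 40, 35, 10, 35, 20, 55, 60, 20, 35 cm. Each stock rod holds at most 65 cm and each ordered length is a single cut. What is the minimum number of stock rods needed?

9

Total = 60 + 55 + 50 + 50 + 40 + 35 + 35 + 35 + 35 + 20 + 20 + 20 + 10 = 465 cm.
Lower bound: ⌈465/65⌉ = 8 stock rods.
Also, 9 pieces each exceed 65/2 cm, and no two of those can share a stock rod, so at least 9 stock rods are needed.
A packing using 9 stock rods:
  stock rod 1: 60 = 60
  stock rod 2: 55 + 10 = 65
  stock rod 3: 50 = 50
  stock rod 4: 50 = 50
  stock rod 5: 40 + 20 = 60
  stock rod 6: 35 + 20 = 55
  stock rod 7: 35 + 20 = 55
  stock rod 8: 35 = 35
  stock rod 9: 35 = 35
This matches the lower bound, so 9 is optimal.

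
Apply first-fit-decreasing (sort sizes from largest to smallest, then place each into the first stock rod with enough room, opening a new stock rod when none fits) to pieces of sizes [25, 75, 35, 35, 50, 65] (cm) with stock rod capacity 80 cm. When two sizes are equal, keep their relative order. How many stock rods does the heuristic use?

Sorted descending: 75, 65, 50, 35, 35, 25.
  75 → stock rod 1 (new)  [load 75/80]
  65 → stock rod 2 (new)  [load 65/80]
  50 → stock rod 3 (new)  [load 50/80]
  35 → stock rod 4 (new)  [load 35/80]
  35 → stock rod 4  [load 70/80]
  25 → stock rod 3  [load 75/80]
4 stock rods opened.

4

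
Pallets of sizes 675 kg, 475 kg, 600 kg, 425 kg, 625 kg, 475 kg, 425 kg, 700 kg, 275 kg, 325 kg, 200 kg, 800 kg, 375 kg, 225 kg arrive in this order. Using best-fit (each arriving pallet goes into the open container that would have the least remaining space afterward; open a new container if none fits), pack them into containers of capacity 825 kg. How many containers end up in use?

  675 → container 1 (new)  [load 675/825]
  475 → container 2 (new)  [load 475/825]
  600 → container 3 (new)  [load 600/825]
  425 → container 4 (new)  [load 425/825]
  625 → container 5 (new)  [load 625/825]
  475 → container 6 (new)  [load 475/825]
  425 → container 7 (new)  [load 425/825]
  700 → container 8 (new)  [load 700/825]
  275 → container 2  [load 750/825]
  325 → container 6  [load 800/825]
  200 → container 5  [load 825/825]
  800 → container 9 (new)  [load 800/825]
  375 → container 4  [load 800/825]
  225 → container 3  [load 825/825]
9 containers opened.

9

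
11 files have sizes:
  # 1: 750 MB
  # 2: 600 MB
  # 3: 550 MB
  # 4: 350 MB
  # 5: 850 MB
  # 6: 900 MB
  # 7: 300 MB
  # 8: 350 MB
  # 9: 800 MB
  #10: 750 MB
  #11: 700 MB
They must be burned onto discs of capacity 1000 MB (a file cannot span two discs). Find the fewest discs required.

8

Total = 900 + 850 + 800 + 750 + 750 + 700 + 600 + 550 + 350 + 350 + 300 = 6900 MB.
Lower bound: ⌈6900/1000⌉ = 7 discs.
Also, 8 files each exceed 500 MB, and no two of those can share a disc, so at least 8 discs are needed.
A packing using 8 discs:
  disc 1: 900 = 900
  disc 2: 850 = 850
  disc 3: 800 = 800
  disc 4: 750 = 750
  disc 5: 750 = 750
  disc 6: 700 + 300 = 1000
  disc 7: 600 + 350 = 950
  disc 8: 550 + 350 = 900
This matches the lower bound, so 8 is optimal.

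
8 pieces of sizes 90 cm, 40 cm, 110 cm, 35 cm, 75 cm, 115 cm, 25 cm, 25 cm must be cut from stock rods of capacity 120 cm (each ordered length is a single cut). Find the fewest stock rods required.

Total = 115 + 110 + 90 + 75 + 40 + 35 + 25 + 25 = 515 cm.
Lower bound: ⌈515/120⌉ = 5 stock rods.
A packing using 5 stock rods:
  stock rod 1: 115 = 115
  stock rod 2: 110 = 110
  stock rod 3: 90 + 25 = 115
  stock rod 4: 75 + 40 = 115
  stock rod 5: 35 + 25 = 60
This matches the lower bound, so 5 is optimal.

5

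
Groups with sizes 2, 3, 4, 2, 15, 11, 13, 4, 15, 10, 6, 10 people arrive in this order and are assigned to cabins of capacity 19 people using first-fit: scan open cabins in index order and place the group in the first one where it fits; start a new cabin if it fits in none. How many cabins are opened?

  2 → cabin 1 (new)  [load 2/19]
  3 → cabin 1  [load 5/19]
  4 → cabin 1  [load 9/19]
  2 → cabin 1  [load 11/19]
  15 → cabin 2 (new)  [load 15/19]
  11 → cabin 3 (new)  [load 11/19]
  13 → cabin 4 (new)  [load 13/19]
  4 → cabin 1  [load 15/19]
  15 → cabin 5 (new)  [load 15/19]
  10 → cabin 6 (new)  [load 10/19]
  6 → cabin 3  [load 17/19]
  10 → cabin 7 (new)  [load 10/19]
7 cabins opened.

7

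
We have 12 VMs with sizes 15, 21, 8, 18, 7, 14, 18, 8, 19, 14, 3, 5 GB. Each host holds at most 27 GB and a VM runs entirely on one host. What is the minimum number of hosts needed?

7

Total = 21 + 19 + 18 + 18 + 15 + 14 + 14 + 8 + 8 + 7 + 5 + 3 = 150 GB.
Lower bound: ⌈150/27⌉ = 6 hosts.
Also, 7 VMs each exceed 27/2 GB, and no two of those can share a host, so at least 7 hosts are needed.
A packing using 7 hosts:
  host 1: 21 + 5 = 26
  host 2: 19 + 8 = 27
  host 3: 18 + 8 = 26
  host 4: 18 + 7 = 25
  host 5: 15 + 3 = 18
  host 6: 14 = 14
  host 7: 14 = 14
This matches the lower bound, so 7 is optimal.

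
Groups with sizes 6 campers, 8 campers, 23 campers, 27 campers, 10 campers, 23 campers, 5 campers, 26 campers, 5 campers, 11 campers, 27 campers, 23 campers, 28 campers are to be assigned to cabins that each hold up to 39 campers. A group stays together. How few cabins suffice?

7

Total = 28 + 27 + 27 + 26 + 23 + 23 + 23 + 11 + 10 + 8 + 6 + 5 + 5 = 222 campers.
Lower bound: ⌈222/39⌉ = 6 cabins.
Also, 7 groups each exceed 39/2 campers, and no two of those can share a cabin, so at least 7 cabins are needed.
A packing using 7 cabins:
  cabin 1: 28 + 11 = 39
  cabin 2: 27 + 10 = 37
  cabin 3: 27 + 8 = 35
  cabin 4: 26 + 6 + 5 = 37
  cabin 5: 23 + 5 = 28
  cabin 6: 23 = 23
  cabin 7: 23 = 23
This matches the lower bound, so 7 is optimal.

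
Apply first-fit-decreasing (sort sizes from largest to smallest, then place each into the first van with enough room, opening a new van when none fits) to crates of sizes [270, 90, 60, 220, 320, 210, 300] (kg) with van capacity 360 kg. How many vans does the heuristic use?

Sorted descending: 320, 300, 270, 220, 210, 90, 60.
  320 → van 1 (new)  [load 320/360]
  300 → van 2 (new)  [load 300/360]
  270 → van 3 (new)  [load 270/360]
  220 → van 4 (new)  [load 220/360]
  210 → van 5 (new)  [load 210/360]
  90 → van 3  [load 360/360]
  60 → van 2  [load 360/360]
5 vans opened.

5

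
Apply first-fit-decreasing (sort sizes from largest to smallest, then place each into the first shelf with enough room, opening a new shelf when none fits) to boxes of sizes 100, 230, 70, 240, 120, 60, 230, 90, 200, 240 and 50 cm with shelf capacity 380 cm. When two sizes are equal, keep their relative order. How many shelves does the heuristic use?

5

Sorted descending: 240, 240, 230, 230, 200, 120, 100, 90, 70, 60, 50.
  240 → shelf 1 (new)  [load 240/380]
  240 → shelf 2 (new)  [load 240/380]
  230 → shelf 3 (new)  [load 230/380]
  230 → shelf 4 (new)  [load 230/380]
  200 → shelf 5 (new)  [load 200/380]
  120 → shelf 1  [load 360/380]
  100 → shelf 2  [load 340/380]
  90 → shelf 3  [load 320/380]
  70 → shelf 4  [load 300/380]
  60 → shelf 3  [load 380/380]
  50 → shelf 4  [load 350/380]
5 shelves opened.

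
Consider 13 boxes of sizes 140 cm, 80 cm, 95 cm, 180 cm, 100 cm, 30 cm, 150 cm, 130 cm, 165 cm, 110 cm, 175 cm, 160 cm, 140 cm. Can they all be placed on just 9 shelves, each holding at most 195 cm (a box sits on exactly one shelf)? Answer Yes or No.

No

Total = 1655 cm; ⌈1655/195⌉ = 9.
10 boxes each exceed half the capacity and cannot share a shelf, forcing at least 10 shelves.
At least 10 shelves are required, but only 9 are allowed.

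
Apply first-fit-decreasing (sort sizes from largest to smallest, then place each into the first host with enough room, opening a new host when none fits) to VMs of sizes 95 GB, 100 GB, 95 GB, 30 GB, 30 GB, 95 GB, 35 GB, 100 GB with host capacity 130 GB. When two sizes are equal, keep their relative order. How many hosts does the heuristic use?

Sorted descending: 100, 100, 95, 95, 95, 35, 30, 30.
  100 → host 1 (new)  [load 100/130]
  100 → host 2 (new)  [load 100/130]
  95 → host 3 (new)  [load 95/130]
  95 → host 4 (new)  [load 95/130]
  95 → host 5 (new)  [load 95/130]
  35 → host 3  [load 130/130]
  30 → host 1  [load 130/130]
  30 → host 2  [load 130/130]
5 hosts opened.

5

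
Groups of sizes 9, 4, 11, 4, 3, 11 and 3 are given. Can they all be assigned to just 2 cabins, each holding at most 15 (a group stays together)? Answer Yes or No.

Total = 45; ⌈45/15⌉ = 3.
At least 3 cabins are required, but only 2 are allowed.

No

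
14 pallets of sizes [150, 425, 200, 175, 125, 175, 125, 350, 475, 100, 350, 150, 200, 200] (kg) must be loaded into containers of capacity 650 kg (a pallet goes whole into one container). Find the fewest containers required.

5

Total = 475 + 425 + 350 + 350 + 200 + 200 + 200 + 175 + 175 + 150 + 150 + 125 + 125 + 100 = 3200 kg.
Lower bound: ⌈3200/650⌉ = 5 containers.
A packing using 5 containers:
  container 1: 475 + 175 = 650
  container 2: 425 + 200 = 625
  container 3: 350 + 200 + 100 = 650
  container 4: 350 + 175 + 125 = 650
  container 5: 200 + 150 + 150 + 125 = 625
This matches the lower bound, so 5 is optimal.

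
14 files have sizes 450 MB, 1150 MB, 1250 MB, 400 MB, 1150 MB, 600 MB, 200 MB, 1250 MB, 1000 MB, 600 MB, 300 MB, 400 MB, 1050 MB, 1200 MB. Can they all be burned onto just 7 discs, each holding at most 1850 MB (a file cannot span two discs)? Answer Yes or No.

Yes

A valid assignment using 7 discs:
  disc 1: 1250 + 600 = 1850
  disc 2: 1250 + 600 = 1850
  disc 3: 1200 + 450 + 200 = 1850
  disc 4: 1150 + 400 + 300 = 1850
  disc 5: 1150 + 400 = 1550
  disc 6: 1050 = 1050
  disc 7: 1000 = 1000
Every load is within 1850 MB, so 7 discs suffice.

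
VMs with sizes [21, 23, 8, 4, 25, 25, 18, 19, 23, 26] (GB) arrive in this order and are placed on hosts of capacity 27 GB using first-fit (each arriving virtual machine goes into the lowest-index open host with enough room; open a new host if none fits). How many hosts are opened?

  21 → host 1 (new)  [load 21/27]
  23 → host 2 (new)  [load 23/27]
  8 → host 3 (new)  [load 8/27]
  4 → host 1  [load 25/27]
  25 → host 4 (new)  [load 25/27]
  25 → host 5 (new)  [load 25/27]
  18 → host 3  [load 26/27]
  19 → host 6 (new)  [load 19/27]
  23 → host 7 (new)  [load 23/27]
  26 → host 8 (new)  [load 26/27]
8 hosts opened.

8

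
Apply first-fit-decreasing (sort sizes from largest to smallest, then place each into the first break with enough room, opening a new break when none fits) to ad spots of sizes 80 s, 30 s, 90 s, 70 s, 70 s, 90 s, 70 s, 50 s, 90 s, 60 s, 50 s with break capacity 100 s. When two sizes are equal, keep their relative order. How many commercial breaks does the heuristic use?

9

Sorted descending: 90, 90, 90, 80, 70, 70, 70, 60, 50, 50, 30.
  90 → break 1 (new)  [load 90/100]
  90 → break 2 (new)  [load 90/100]
  90 → break 3 (new)  [load 90/100]
  80 → break 4 (new)  [load 80/100]
  70 → break 5 (new)  [load 70/100]
  70 → break 6 (new)  [load 70/100]
  70 → break 7 (new)  [load 70/100]
  60 → break 8 (new)  [load 60/100]
  50 → break 9 (new)  [load 50/100]
  50 → break 9  [load 100/100]
  30 → break 5  [load 100/100]
9 commercial breaks opened.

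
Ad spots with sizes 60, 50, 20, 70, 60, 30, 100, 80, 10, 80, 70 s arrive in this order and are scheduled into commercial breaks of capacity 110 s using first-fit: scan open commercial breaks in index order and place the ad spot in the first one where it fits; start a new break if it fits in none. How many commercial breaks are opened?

7

  60 → break 1 (new)  [load 60/110]
  50 → break 1  [load 110/110]
  20 → break 2 (new)  [load 20/110]
  70 → break 2  [load 90/110]
  60 → break 3 (new)  [load 60/110]
  30 → break 3  [load 90/110]
  100 → break 4 (new)  [load 100/110]
  80 → break 5 (new)  [load 80/110]
  10 → break 2  [load 100/110]
  80 → break 6 (new)  [load 80/110]
  70 → break 7 (new)  [load 70/110]
7 commercial breaks opened.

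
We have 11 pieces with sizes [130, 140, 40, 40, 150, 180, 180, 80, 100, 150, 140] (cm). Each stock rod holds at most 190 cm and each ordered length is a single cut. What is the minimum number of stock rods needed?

Total = 180 + 180 + 150 + 150 + 140 + 140 + 130 + 100 + 80 + 40 + 40 = 1330 cm.
Lower bound: ⌈1330/190⌉ = 7 stock rods.
Also, 8 pieces each exceed 95 cm, and no two of those can share a stock rod, so at least 8 stock rods are needed.
A packing using 8 stock rods:
  stock rod 1: 180 = 180
  stock rod 2: 180 = 180
  stock rod 3: 150 + 40 = 190
  stock rod 4: 150 + 40 = 190
  stock rod 5: 140 = 140
  stock rod 6: 140 = 140
  stock rod 7: 130 = 130
  stock rod 8: 100 + 80 = 180
This matches the lower bound, so 8 is optimal.

8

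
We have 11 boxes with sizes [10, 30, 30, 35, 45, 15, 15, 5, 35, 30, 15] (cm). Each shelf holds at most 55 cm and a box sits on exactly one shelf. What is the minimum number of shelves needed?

6

Total = 45 + 35 + 35 + 30 + 30 + 30 + 15 + 15 + 15 + 10 + 5 = 265 cm.
Lower bound: ⌈265/55⌉ = 5 shelves.
Also, 6 boxes each exceed 55/2 cm, and no two of those can share a shelf, so at least 6 shelves are needed.
A packing using 6 shelves:
  shelf 1: 45 + 10 = 55
  shelf 2: 35 + 15 + 5 = 55
  shelf 3: 35 + 15 = 50
  shelf 4: 30 + 15 = 45
  shelf 5: 30 = 30
  shelf 6: 30 = 30
This matches the lower bound, so 6 is optimal.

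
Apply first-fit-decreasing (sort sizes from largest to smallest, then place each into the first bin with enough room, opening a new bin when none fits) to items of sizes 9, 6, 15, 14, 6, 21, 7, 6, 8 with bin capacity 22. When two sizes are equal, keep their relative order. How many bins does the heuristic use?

Sorted descending: 21, 15, 14, 9, 8, 7, 6, 6, 6.
  21 → bin 1 (new)  [load 21/22]
  15 → bin 2 (new)  [load 15/22]
  14 → bin 3 (new)  [load 14/22]
  9 → bin 4 (new)  [load 9/22]
  8 → bin 3  [load 22/22]
  7 → bin 2  [load 22/22]
  6 → bin 4  [load 15/22]
  6 → bin 4  [load 21/22]
  6 → bin 5 (new)  [load 6/22]
5 bins opened.

5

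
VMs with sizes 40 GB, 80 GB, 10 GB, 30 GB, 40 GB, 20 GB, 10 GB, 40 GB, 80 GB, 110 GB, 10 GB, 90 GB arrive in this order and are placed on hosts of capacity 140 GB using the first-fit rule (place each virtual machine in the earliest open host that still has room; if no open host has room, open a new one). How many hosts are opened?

5

  40 → host 1 (new)  [load 40/140]
  80 → host 1  [load 120/140]
  10 → host 1  [load 130/140]
  30 → host 2 (new)  [load 30/140]
  40 → host 2  [load 70/140]
  20 → host 2  [load 90/140]
  10 → host 1  [load 140/140]
  40 → host 2  [load 130/140]
  80 → host 3 (new)  [load 80/140]
  110 → host 4 (new)  [load 110/140]
  10 → host 2  [load 140/140]
  90 → host 5 (new)  [load 90/140]
5 hosts opened.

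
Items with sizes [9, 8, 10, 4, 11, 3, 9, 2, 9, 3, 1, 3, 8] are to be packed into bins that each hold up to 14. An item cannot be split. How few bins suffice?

7

Total = 11 + 10 + 9 + 9 + 9 + 8 + 8 + 4 + 3 + 3 + 3 + 2 + 1 = 80.
Lower bound: ⌈80/14⌉ = 6 bins.
Also, 7 items each exceed 7, and no two of those can share a bin, so at least 7 bins are needed.
A packing using 7 bins:
  bin 1: 11 + 3 = 14
  bin 2: 10 + 4 = 14
  bin 3: 9 + 3 + 2 = 14
  bin 4: 9 + 3 + 1 = 13
  bin 5: 9 = 9
  bin 6: 8 = 8
  bin 7: 8 = 8
This matches the lower bound, so 7 is optimal.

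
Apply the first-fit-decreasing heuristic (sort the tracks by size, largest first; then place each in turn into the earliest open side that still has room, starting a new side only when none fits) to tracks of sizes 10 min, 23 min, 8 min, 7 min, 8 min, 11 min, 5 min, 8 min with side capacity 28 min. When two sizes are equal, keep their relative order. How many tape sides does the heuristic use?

3

Sorted descending: 23, 11, 10, 8, 8, 8, 7, 5.
  23 → side 1 (new)  [load 23/28]
  11 → side 2 (new)  [load 11/28]
  10 → side 2  [load 21/28]
  8 → side 3 (new)  [load 8/28]
  8 → side 3  [load 16/28]
  8 → side 3  [load 24/28]
  7 → side 2  [load 28/28]
  5 → side 1  [load 28/28]
3 tape sides opened.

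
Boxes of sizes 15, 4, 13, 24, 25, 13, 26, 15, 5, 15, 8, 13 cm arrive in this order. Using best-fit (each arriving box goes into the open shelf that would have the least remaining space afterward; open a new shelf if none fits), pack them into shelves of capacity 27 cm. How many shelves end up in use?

8

  15 → shelf 1 (new)  [load 15/27]
  4 → shelf 1  [load 19/27]
  13 → shelf 2 (new)  [load 13/27]
  24 → shelf 3 (new)  [load 24/27]
  25 → shelf 4 (new)  [load 25/27]
  13 → shelf 2  [load 26/27]
  26 → shelf 5 (new)  [load 26/27]
  15 → shelf 6 (new)  [load 15/27]
  5 → shelf 1  [load 24/27]
  15 → shelf 7 (new)  [load 15/27]
  8 → shelf 6  [load 23/27]
  13 → shelf 8 (new)  [load 13/27]
8 shelves opened.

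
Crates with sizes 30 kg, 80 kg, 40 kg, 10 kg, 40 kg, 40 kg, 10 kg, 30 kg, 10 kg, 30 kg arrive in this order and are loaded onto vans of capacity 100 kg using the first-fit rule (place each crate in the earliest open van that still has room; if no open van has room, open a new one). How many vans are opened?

4

  30 → van 1 (new)  [load 30/100]
  80 → van 2 (new)  [load 80/100]
  40 → van 1  [load 70/100]
  10 → van 1  [load 80/100]
  40 → van 3 (new)  [load 40/100]
  40 → van 3  [load 80/100]
  10 → van 1  [load 90/100]
  30 → van 4 (new)  [load 30/100]
  10 → van 1  [load 100/100]
  30 → van 4  [load 60/100]
4 vans opened.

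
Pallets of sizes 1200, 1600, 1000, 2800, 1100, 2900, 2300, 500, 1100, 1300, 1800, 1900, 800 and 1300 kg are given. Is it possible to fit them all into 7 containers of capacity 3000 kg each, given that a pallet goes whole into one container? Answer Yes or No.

Total = 21600 kg; ⌈21600/3000⌉ = 8.
At least 8 containers are required, but only 7 are allowed.

No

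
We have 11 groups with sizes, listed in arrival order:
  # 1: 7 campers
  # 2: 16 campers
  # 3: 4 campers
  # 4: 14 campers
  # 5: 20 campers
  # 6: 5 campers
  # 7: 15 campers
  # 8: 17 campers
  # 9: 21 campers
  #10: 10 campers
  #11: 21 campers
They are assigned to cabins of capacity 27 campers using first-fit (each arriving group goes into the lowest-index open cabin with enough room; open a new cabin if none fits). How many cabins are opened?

7

  7 → cabin 1 (new)  [load 7/27]
  16 → cabin 1  [load 23/27]
  4 → cabin 1  [load 27/27]
  14 → cabin 2 (new)  [load 14/27]
  20 → cabin 3 (new)  [load 20/27]
  5 → cabin 2  [load 19/27]
  15 → cabin 4 (new)  [load 15/27]
  17 → cabin 5 (new)  [load 17/27]
  21 → cabin 6 (new)  [load 21/27]
  10 → cabin 4  [load 25/27]
  21 → cabin 7 (new)  [load 21/27]
7 cabins opened.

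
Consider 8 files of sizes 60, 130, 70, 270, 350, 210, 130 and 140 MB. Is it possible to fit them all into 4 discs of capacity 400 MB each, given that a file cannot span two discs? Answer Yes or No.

A valid assignment using 4 discs:
  disc 1: 350 = 350
  disc 2: 270 + 130 = 400
  disc 3: 210 + 140 = 350
  disc 4: 130 + 70 + 60 = 260
Every load is within 400 MB, so 4 discs suffice.

Yes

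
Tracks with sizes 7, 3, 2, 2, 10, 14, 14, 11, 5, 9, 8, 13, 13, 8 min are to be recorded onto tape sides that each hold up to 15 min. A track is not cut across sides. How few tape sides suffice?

Total = 14 + 14 + 13 + 13 + 11 + 10 + 9 + 8 + 8 + 7 + 5 + 3 + 2 + 2 = 119 min.
Lower bound: ⌈119/15⌉ = 8 tape sides.
Also, 9 tracks each exceed 15/2 min, and no two of those can share a side, so at least 9 tape sides are needed.
A packing using 9 tape sides:
  side 1: 14 = 14
  side 2: 14 = 14
  side 3: 13 + 2 = 15
  side 4: 13 + 2 = 15
  side 5: 11 + 3 = 14
  side 6: 10 + 5 = 15
  side 7: 9 = 9
  side 8: 8 + 7 = 15
  side 9: 8 = 8
This matches the lower bound, so 9 is optimal.

9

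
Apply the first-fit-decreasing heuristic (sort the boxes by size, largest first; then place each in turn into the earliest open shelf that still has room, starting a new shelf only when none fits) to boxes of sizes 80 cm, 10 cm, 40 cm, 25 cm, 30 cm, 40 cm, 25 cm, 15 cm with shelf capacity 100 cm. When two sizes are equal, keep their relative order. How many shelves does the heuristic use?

Sorted descending: 80, 40, 40, 30, 25, 25, 15, 10.
  80 → shelf 1 (new)  [load 80/100]
  40 → shelf 2 (new)  [load 40/100]
  40 → shelf 2  [load 80/100]
  30 → shelf 3 (new)  [load 30/100]
  25 → shelf 3  [load 55/100]
  25 → shelf 3  [load 80/100]
  15 → shelf 1  [load 95/100]
  10 → shelf 2  [load 90/100]
3 shelves opened.

3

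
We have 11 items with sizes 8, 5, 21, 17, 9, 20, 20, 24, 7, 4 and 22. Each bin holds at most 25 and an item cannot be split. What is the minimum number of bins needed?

7

Total = 24 + 22 + 21 + 20 + 20 + 17 + 9 + 8 + 7 + 5 + 4 = 157.
Lower bound: ⌈157/25⌉ = 7 bins.
A packing using 7 bins:
  bin 1: 24 = 24
  bin 2: 22 = 22
  bin 3: 21 + 4 = 25
  bin 4: 20 + 5 = 25
  bin 5: 20 = 20
  bin 6: 17 + 8 = 25
  bin 7: 9 + 7 = 16
This matches the lower bound, so 7 is optimal.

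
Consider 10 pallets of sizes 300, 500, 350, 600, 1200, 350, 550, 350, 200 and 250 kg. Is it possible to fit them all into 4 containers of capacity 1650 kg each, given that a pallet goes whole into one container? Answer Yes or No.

Yes

A valid assignment using 3 containers:
  container 1: 1200 + 350 = 1550
  container 2: 600 + 550 + 500 = 1650
  container 3: 350 + 350 + 300 + 250 + 200 = 1450
That uses only 3 ≤ 4, so 4 containers are enough.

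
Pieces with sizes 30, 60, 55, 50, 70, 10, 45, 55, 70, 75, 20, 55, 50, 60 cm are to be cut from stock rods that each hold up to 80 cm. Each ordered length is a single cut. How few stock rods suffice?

11

Total = 75 + 70 + 70 + 60 + 60 + 55 + 55 + 55 + 50 + 50 + 45 + 30 + 20 + 10 = 705 cm.
Lower bound: ⌈705/80⌉ = 9 stock rods.
Also, 11 pieces each exceed 40 cm, and no two of those can share a stock rod, so at least 11 stock rods are needed.
A packing using 11 stock rods:
  stock rod 1: 75 = 75
  stock rod 2: 70 + 10 = 80
  stock rod 3: 70 = 70
  stock rod 4: 60 + 20 = 80
  stock rod 5: 60 = 60
  stock rod 6: 55 = 55
  stock rod 7: 55 = 55
  stock rod 8: 55 = 55
  stock rod 9: 50 + 30 = 80
  stock rod 10: 50 = 50
  stock rod 11: 45 = 45
This matches the lower bound, so 11 is optimal.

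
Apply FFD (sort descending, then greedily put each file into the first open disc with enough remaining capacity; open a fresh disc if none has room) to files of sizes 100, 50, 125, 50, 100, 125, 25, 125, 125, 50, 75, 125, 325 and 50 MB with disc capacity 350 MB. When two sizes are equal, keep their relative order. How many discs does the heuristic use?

5

Sorted descending: 325, 125, 125, 125, 125, 125, 100, 100, 75, 50, 50, 50, 50, 25.
  325 → disc 1 (new)  [load 325/350]
  125 → disc 2 (new)  [load 125/350]
  125 → disc 2  [load 250/350]
  125 → disc 3 (new)  [load 125/350]
  125 → disc 3  [load 250/350]
  125 → disc 4 (new)  [load 125/350]
  100 → disc 2  [load 350/350]
  100 → disc 3  [load 350/350]
  75 → disc 4  [load 200/350]
  50 → disc 4  [load 250/350]
  50 → disc 4  [load 300/350]
  50 → disc 4  [load 350/350]
  50 → disc 5 (new)  [load 50/350]
  25 → disc 1  [load 350/350]
5 discs opened.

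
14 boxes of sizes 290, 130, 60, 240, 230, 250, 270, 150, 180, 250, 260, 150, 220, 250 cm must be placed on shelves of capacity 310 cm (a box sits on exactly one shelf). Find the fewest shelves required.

11

Total = 290 + 270 + 260 + 250 + 250 + 250 + 240 + 230 + 220 + 180 + 150 + 150 + 130 + 60 = 2930 cm.
Lower bound: ⌈2930/310⌉ = 10 shelves.
A packing using 11 shelves:
  shelf 1: 290 = 290
  shelf 2: 270 = 270
  shelf 3: 260 = 260
  shelf 4: 250 + 60 = 310
  shelf 5: 250 = 250
  shelf 6: 250 = 250
  shelf 7: 240 = 240
  shelf 8: 230 = 230
  shelf 9: 220 = 220
  shelf 10: 180 + 130 = 310
  shelf 11: 150 + 150 = 300
No arrangement into 10 shelves stays within capacity, so 11 is optimal.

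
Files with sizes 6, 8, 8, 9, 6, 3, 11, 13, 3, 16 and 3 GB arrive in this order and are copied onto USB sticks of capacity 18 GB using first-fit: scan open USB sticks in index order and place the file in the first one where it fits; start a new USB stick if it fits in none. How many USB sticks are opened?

  6 → USB stick 1 (new)  [load 6/18]
  8 → USB stick 1  [load 14/18]
  8 → USB stick 2 (new)  [load 8/18]
  9 → USB stick 2  [load 17/18]
  6 → USB stick 3 (new)  [load 6/18]
  3 → USB stick 1  [load 17/18]
  11 → USB stick 3  [load 17/18]
  13 → USB stick 4 (new)  [load 13/18]
  3 → USB stick 4  [load 16/18]
  16 → USB stick 5 (new)  [load 16/18]
  3 → USB stick 6 (new)  [load 3/18]
6 USB sticks opened.

6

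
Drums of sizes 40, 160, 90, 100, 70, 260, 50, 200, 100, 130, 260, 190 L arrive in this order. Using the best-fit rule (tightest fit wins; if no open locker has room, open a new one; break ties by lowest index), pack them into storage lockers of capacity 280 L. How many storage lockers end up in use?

  40 → locker 1 (new)  [load 40/280]
  160 → locker 1  [load 200/280]
  90 → locker 2 (new)  [load 90/280]
  100 → locker 2  [load 190/280]
  70 → locker 1  [load 270/280]
  260 → locker 3 (new)  [load 260/280]
  50 → locker 2  [load 240/280]
  200 → locker 4 (new)  [load 200/280]
  100 → locker 5 (new)  [load 100/280]
  130 → locker 5  [load 230/280]
  260 → locker 6 (new)  [load 260/280]
  190 → locker 7 (new)  [load 190/280]
7 storage lockers opened.

7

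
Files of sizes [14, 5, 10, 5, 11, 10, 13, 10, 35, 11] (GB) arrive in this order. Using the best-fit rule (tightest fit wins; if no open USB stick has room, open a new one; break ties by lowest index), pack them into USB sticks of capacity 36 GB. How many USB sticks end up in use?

  14 → USB stick 1 (new)  [load 14/36]
  5 → USB stick 1  [load 19/36]
  10 → USB stick 1  [load 29/36]
  5 → USB stick 1  [load 34/36]
  11 → USB stick 2 (new)  [load 11/36]
  10 → USB stick 2  [load 21/36]
  13 → USB stick 2  [load 34/36]
  10 → USB stick 3 (new)  [load 10/36]
  35 → USB stick 4 (new)  [load 35/36]
  11 → USB stick 3  [load 21/36]
4 USB sticks opened.

4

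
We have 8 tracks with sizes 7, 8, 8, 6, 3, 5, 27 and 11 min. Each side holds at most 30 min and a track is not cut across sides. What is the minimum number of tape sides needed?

3

Total = 27 + 11 + 8 + 8 + 7 + 6 + 5 + 3 = 75 min.
Lower bound: ⌈75/30⌉ = 3 tape sides.
A packing using 3 tape sides:
  side 1: 27 + 3 = 30
  side 2: 11 + 8 + 8 = 27
  side 3: 7 + 6 + 5 = 18
This matches the lower bound, so 3 is optimal.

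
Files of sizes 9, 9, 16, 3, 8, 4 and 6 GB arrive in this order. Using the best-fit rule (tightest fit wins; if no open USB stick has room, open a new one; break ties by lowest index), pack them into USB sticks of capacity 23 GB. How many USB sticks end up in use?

  9 → USB stick 1 (new)  [load 9/23]
  9 → USB stick 1  [load 18/23]
  16 → USB stick 2 (new)  [load 16/23]
  3 → USB stick 1  [load 21/23]
  8 → USB stick 3 (new)  [load 8/23]
  4 → USB stick 2  [load 20/23]
  6 → USB stick 3  [load 14/23]
3 USB sticks opened.

3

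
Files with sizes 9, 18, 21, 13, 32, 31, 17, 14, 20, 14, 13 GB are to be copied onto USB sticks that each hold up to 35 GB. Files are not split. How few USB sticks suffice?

6

Total = 32 + 31 + 21 + 20 + 18 + 17 + 14 + 14 + 13 + 13 + 9 = 202 GB.
Lower bound: ⌈202/35⌉ = 6 USB sticks.
A packing using 6 USB sticks:
  USB stick 1: 32 = 32
  USB stick 2: 31 = 31
  USB stick 3: 21 + 14 = 35
  USB stick 4: 20 + 14 = 34
  USB stick 5: 18 + 17 = 35
  USB stick 6: 13 + 13 + 9 = 35
This matches the lower bound, so 6 is optimal.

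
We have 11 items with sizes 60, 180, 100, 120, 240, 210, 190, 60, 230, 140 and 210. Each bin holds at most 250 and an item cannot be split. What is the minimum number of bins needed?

Total = 240 + 230 + 210 + 210 + 190 + 180 + 140 + 120 + 100 + 60 + 60 = 1740.
Lower bound: ⌈1740/250⌉ = 7 bins.
A packing using 8 bins:
  bin 1: 240 = 240
  bin 2: 230 = 230
  bin 3: 210 = 210
  bin 4: 210 = 210
  bin 5: 190 + 60 = 250
  bin 6: 180 + 60 = 240
  bin 7: 140 + 100 = 240
  bin 8: 120 = 120
No arrangement into 7 bins stays within capacity, so 8 is optimal.

8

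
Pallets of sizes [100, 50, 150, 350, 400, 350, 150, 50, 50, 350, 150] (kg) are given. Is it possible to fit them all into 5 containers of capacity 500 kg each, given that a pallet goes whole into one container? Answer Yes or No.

Yes

A valid assignment using 5 containers:
  container 1: 400 + 100 = 500
  container 2: 350 + 150 = 500
  container 3: 350 + 150 = 500
  container 4: 350 + 150 = 500
  container 5: 50 + 50 + 50 = 150
Every load is within 500 kg, so 5 containers suffice.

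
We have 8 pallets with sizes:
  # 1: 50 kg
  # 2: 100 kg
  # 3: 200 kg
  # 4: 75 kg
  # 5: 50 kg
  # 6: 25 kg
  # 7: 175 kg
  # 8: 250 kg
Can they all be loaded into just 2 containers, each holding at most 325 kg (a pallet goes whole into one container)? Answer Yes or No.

No

Total = 925 kg; ⌈925/325⌉ = 3.
At least 3 containers are required, but only 2 are allowed.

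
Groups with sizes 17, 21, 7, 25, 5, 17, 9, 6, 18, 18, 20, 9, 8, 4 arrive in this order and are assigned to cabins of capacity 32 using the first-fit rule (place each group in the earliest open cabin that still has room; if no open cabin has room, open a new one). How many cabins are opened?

  17 → cabin 1 (new)  [load 17/32]
  21 → cabin 2 (new)  [load 21/32]
  7 → cabin 1  [load 24/32]
  25 → cabin 3 (new)  [load 25/32]
  5 → cabin 1  [load 29/32]
  17 → cabin 4 (new)  [load 17/32]
  9 → cabin 2  [load 30/32]
  6 → cabin 3  [load 31/32]
  18 → cabin 5 (new)  [load 18/32]
  18 → cabin 6 (new)  [load 18/32]
  20 → cabin 7 (new)  [load 20/32]
  9 → cabin 4  [load 26/32]
  8 → cabin 5  [load 26/32]
  4 → cabin 4  [load 30/32]
7 cabins opened.

7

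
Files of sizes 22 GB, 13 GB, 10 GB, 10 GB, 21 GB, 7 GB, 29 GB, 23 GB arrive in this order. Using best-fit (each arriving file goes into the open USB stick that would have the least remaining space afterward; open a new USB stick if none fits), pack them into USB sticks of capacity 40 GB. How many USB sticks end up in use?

5

  22 → USB stick 1 (new)  [load 22/40]
  13 → USB stick 1  [load 35/40]
  10 → USB stick 2 (new)  [load 10/40]
  10 → USB stick 2  [load 20/40]
  21 → USB stick 3 (new)  [load 21/40]
  7 → USB stick 3  [load 28/40]
  29 → USB stick 4 (new)  [load 29/40]
  23 → USB stick 5 (new)  [load 23/40]
5 USB sticks opened.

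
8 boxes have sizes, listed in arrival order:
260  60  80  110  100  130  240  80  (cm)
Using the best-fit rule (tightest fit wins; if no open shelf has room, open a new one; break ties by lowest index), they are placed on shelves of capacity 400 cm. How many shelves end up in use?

  260 → shelf 1 (new)  [load 260/400]
  60 → shelf 1  [load 320/400]
  80 → shelf 1  [load 400/400]
  110 → shelf 2 (new)  [load 110/400]
  100 → shelf 2  [load 210/400]
  130 → shelf 2  [load 340/400]
  240 → shelf 3 (new)  [load 240/400]
  80 → shelf 3  [load 320/400]
3 shelves opened.

3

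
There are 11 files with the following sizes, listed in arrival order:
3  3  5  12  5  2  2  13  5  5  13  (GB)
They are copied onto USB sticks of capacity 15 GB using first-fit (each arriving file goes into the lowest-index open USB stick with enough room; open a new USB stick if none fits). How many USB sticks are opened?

  3 → USB stick 1 (new)  [load 3/15]
  3 → USB stick 1  [load 6/15]
  5 → USB stick 1  [load 11/15]
  12 → USB stick 2 (new)  [load 12/15]
  5 → USB stick 3 (new)  [load 5/15]
  2 → USB stick 1  [load 13/15]
  2 → USB stick 1  [load 15/15]
  13 → USB stick 4 (new)  [load 13/15]
  5 → USB stick 3  [load 10/15]
  5 → USB stick 3  [load 15/15]
  13 → USB stick 5 (new)  [load 13/15]
5 USB sticks opened.

5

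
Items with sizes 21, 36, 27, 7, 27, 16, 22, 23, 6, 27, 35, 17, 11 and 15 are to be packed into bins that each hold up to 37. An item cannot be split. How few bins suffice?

Total = 36 + 35 + 27 + 27 + 27 + 23 + 22 + 21 + 17 + 16 + 15 + 11 + 7 + 6 = 290.
Lower bound: ⌈290/37⌉ = 8 bins.
A packing using 9 bins:
  bin 1: 36 = 36
  bin 2: 35 = 35
  bin 3: 27 + 7 = 34
  bin 4: 27 + 6 = 33
  bin 5: 27 = 27
  bin 6: 23 + 11 = 34
  bin 7: 22 + 15 = 37
  bin 8: 21 + 16 = 37
  bin 9: 17 = 17
No arrangement into 8 bins stays within capacity, so 9 is optimal.

9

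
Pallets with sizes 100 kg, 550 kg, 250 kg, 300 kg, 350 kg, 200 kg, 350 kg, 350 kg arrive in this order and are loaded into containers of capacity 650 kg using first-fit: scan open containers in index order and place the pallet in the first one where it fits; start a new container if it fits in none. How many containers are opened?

5

  100 → container 1 (new)  [load 100/650]
  550 → container 1  [load 650/650]
  250 → container 2 (new)  [load 250/650]
  300 → container 2  [load 550/650]
  350 → container 3 (new)  [load 350/650]
  200 → container 3  [load 550/650]
  350 → container 4 (new)  [load 350/650]
  350 → container 5 (new)  [load 350/650]
5 containers opened.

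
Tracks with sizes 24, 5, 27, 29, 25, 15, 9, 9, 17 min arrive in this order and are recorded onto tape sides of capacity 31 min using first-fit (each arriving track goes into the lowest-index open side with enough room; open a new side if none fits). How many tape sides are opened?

  24 → side 1 (new)  [load 24/31]
  5 → side 1  [load 29/31]
  27 → side 2 (new)  [load 27/31]
  29 → side 3 (new)  [load 29/31]
  25 → side 4 (new)  [load 25/31]
  15 → side 5 (new)  [load 15/31]
  9 → side 5  [load 24/31]
  9 → side 6 (new)  [load 9/31]
  17 → side 6  [load 26/31]
6 tape sides opened.

6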